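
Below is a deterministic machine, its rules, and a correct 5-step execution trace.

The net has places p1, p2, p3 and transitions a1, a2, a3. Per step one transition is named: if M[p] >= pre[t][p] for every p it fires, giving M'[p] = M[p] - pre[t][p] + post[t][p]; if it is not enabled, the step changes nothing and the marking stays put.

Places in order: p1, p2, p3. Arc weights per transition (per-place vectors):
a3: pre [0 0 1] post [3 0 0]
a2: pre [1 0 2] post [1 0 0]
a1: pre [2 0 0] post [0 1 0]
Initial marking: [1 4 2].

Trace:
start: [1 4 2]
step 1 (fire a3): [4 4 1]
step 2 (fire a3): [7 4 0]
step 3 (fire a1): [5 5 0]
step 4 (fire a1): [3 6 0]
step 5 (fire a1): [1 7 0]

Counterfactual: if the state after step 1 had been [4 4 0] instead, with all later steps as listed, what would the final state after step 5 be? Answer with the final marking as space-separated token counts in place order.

state after step 1 := [4 4 0]
step 2 (fire a3): [4 4 0]
step 3 (fire a1): [2 5 0]
step 4 (fire a1): [0 6 0]
step 5 (fire a1): [0 6 0]

0 6 0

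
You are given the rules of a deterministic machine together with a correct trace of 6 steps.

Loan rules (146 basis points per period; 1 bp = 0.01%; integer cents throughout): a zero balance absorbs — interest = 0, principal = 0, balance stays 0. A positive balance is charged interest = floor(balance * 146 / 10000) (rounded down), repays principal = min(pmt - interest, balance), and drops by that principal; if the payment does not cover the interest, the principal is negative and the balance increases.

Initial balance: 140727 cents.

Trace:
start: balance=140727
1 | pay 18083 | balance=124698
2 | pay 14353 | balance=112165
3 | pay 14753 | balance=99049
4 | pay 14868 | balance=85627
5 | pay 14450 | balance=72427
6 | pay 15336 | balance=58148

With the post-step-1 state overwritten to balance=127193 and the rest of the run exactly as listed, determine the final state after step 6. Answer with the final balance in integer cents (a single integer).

state after step 1 := balance=127193
2 | pay 14353 | balance=114697
3 | pay 14753 | balance=101618
4 | pay 14868 | balance=88233
5 | pay 14450 | balance=75071
6 | pay 15336 | balance=60831

60831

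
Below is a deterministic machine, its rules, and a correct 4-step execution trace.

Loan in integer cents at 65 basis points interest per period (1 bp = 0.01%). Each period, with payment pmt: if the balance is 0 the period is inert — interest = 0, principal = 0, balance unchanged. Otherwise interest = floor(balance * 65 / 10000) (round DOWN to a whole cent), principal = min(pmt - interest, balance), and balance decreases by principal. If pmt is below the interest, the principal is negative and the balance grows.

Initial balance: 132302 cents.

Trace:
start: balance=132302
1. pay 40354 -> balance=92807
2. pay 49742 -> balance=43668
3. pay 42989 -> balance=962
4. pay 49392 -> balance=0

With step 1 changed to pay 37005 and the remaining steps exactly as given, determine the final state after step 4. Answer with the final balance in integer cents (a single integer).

0

(re-executing from step 1 with the substitution; state before step 1: balance=132302)
1. pay 37005 -> balance=96156
2. pay 49742 -> balance=47039
3. pay 42989 -> balance=4355
4. pay 49392 -> balance=0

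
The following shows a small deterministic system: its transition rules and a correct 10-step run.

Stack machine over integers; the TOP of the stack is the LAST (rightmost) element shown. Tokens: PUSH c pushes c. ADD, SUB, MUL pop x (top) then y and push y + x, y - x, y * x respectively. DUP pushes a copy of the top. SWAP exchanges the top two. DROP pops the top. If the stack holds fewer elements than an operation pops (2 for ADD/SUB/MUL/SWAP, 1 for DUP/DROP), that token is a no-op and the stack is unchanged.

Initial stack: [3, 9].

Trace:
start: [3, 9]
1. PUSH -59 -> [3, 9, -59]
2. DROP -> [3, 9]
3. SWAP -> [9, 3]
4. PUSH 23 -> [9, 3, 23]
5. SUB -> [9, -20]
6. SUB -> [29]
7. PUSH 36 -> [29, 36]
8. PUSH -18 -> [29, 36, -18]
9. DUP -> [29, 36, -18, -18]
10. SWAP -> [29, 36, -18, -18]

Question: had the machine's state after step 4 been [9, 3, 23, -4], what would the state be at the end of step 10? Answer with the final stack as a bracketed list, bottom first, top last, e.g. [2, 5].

state after step 4 := [9, 3, 23, -4]
5. SUB -> [9, 3, 27]
6. SUB -> [9, -24]
7. PUSH 36 -> [9, -24, 36]
8. PUSH -18 -> [9, -24, 36, -18]
9. DUP -> [9, -24, 36, -18, -18]
10. SWAP -> [9, -24, 36, -18, -18]

[9, -24, 36, -18, -18]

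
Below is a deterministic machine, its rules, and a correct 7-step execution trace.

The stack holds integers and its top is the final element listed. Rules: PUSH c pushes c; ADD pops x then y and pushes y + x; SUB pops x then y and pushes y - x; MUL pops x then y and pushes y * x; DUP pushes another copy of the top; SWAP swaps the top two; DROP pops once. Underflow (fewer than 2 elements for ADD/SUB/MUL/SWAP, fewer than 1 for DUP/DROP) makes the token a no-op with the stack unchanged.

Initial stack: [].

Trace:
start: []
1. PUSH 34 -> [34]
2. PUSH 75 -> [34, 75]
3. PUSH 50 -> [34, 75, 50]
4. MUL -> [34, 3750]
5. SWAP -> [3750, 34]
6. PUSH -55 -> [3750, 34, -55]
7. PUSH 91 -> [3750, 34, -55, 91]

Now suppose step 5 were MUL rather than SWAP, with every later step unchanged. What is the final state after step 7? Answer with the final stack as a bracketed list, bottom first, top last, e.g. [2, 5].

[127500, -55, 91]

(re-executing from step 5 with the substitution; state before step 5: [34, 3750])
5. MUL -> [127500]
6. PUSH -55 -> [127500, -55]
7. PUSH 91 -> [127500, -55, 91]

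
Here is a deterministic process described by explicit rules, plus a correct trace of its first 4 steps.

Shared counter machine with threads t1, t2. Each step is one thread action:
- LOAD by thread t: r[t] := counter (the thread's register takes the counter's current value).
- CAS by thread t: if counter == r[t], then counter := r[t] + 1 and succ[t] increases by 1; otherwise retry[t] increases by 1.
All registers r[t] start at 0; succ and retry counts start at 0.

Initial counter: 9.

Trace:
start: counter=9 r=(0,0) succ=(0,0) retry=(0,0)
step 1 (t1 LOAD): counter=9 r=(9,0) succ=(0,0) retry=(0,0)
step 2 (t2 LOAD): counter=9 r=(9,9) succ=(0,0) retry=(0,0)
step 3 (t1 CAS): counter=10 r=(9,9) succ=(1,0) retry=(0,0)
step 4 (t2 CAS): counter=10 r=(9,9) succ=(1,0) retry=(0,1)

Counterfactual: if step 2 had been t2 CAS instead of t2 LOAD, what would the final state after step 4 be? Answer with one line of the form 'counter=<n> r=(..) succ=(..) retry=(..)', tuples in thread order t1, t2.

counter=10 r=(9,0) succ=(1,0) retry=(0,2)

(re-executing from step 2 with the substitution; state before step 2: counter=9 r=(9,0) succ=(0,0) retry=(0,0))
step 2 (t2 CAS): counter=9 r=(9,0) succ=(0,0) retry=(0,1)
step 3 (t1 CAS): counter=10 r=(9,0) succ=(1,0) retry=(0,1)
step 4 (t2 CAS): counter=10 r=(9,0) succ=(1,0) retry=(0,2)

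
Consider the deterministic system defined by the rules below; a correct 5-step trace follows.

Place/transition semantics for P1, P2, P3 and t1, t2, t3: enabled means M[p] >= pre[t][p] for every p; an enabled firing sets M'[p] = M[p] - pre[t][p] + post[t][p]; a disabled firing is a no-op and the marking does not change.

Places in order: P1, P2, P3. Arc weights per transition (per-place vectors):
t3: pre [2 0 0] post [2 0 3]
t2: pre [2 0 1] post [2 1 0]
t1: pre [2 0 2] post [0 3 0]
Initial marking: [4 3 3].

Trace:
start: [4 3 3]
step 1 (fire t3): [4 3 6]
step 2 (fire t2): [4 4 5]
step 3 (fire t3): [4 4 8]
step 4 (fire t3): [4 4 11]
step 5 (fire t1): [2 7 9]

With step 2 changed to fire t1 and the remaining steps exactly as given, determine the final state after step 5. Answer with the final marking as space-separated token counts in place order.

0 9 8

(re-executing from step 2 with the substitution; state before step 2: [4 3 6])
step 2 (fire t1): [2 6 4]
step 3 (fire t3): [2 6 7]
step 4 (fire t3): [2 6 10]
step 5 (fire t1): [0 9 8]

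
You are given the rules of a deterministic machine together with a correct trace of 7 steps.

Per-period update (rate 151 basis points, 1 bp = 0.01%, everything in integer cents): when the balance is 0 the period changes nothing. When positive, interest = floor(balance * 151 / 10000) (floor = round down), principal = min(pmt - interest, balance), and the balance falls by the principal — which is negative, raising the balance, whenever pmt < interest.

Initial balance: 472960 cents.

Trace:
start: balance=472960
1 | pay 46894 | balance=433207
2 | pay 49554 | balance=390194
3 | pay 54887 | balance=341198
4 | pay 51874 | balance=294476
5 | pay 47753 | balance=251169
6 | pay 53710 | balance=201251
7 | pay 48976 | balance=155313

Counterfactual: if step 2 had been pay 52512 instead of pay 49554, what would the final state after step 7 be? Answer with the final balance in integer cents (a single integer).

(re-executing from step 2 with the substitution; state before step 2: balance=433207)
2 | pay 52512 | balance=387236
3 | pay 54887 | balance=338196
4 | pay 51874 | balance=291428
5 | pay 47753 | balance=248075
6 | pay 53710 | balance=198110
7 | pay 48976 | balance=152125

152125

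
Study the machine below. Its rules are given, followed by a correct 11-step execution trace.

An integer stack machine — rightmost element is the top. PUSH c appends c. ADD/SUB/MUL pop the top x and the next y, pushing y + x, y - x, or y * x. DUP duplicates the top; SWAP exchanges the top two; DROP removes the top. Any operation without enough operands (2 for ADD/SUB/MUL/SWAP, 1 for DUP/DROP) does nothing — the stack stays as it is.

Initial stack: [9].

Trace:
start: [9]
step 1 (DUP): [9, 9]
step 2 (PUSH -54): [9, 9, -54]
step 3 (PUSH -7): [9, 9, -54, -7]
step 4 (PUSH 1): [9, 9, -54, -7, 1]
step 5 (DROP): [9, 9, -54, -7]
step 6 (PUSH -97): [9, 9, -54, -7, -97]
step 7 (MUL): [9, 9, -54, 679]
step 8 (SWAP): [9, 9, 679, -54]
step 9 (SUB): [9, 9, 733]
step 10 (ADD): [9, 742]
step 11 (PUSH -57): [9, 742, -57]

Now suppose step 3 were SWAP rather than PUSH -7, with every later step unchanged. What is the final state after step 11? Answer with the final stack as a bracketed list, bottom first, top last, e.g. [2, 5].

(re-executing from step 3 with the substitution; state before step 3: [9, 9, -54])
step 3 (SWAP): [9, -54, 9]
step 4 (PUSH 1): [9, -54, 9, 1]
step 5 (DROP): [9, -54, 9]
step 6 (PUSH -97): [9, -54, 9, -97]
step 7 (MUL): [9, -54, -873]
step 8 (SWAP): [9, -873, -54]
step 9 (SUB): [9, -819]
step 10 (ADD): [-810]
step 11 (PUSH -57): [-810, -57]

[-810, -57]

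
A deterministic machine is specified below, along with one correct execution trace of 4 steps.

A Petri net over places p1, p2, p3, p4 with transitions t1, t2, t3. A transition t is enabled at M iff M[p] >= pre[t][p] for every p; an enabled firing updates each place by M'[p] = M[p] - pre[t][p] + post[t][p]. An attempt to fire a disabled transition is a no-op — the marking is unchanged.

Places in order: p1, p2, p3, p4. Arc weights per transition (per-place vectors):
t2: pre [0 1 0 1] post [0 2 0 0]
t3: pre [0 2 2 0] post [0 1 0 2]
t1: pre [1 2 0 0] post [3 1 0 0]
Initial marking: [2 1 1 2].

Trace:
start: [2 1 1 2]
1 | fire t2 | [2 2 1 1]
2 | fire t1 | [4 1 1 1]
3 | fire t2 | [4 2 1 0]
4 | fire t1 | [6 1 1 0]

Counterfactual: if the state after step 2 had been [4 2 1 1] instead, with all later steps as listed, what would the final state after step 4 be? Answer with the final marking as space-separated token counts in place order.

6 2 1 0

state after step 2 := [4 2 1 1]
3 | fire t2 | [4 3 1 0]
4 | fire t1 | [6 2 1 0]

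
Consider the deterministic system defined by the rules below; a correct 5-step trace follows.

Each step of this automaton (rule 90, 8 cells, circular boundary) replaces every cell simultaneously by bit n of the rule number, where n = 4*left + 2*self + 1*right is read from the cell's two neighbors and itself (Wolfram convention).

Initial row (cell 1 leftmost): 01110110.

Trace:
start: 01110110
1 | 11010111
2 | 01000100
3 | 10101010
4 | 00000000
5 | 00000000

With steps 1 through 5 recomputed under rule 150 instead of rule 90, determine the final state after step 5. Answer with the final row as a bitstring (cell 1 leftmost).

10100001

(re-executing steps 1..5 under rule 150; state before step 1: 01110110)
1 | 10100001
2 | 00110010
3 | 01001111
4 | 01110110
5 | 10100001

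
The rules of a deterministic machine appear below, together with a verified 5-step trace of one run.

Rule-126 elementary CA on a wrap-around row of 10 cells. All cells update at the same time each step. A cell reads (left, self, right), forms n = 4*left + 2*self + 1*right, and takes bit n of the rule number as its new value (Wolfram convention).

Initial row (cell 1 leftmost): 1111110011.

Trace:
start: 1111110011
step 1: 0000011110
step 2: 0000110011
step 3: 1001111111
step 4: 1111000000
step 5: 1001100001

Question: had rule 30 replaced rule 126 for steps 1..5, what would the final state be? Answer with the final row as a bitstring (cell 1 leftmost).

1101011110

(re-executing steps 1..5 under rule 30; state before step 1: 1111110011)
step 1: 0000001110
step 2: 0000011001
step 3: 1000110111
step 4: 0101100100
step 5: 1101011110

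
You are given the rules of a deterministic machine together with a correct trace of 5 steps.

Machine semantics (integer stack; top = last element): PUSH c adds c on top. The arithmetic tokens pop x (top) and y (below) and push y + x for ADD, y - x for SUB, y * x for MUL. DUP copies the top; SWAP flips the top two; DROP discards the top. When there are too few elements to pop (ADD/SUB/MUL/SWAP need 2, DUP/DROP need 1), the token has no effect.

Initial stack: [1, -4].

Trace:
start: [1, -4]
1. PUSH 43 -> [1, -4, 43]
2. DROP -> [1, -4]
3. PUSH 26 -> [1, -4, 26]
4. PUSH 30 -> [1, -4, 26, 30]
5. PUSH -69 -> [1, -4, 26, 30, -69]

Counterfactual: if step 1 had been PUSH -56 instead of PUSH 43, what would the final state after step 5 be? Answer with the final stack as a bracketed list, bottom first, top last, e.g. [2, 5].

[1, -4, 26, 30, -69]

(re-executing from step 1 with the substitution; state before step 1: [1, -4])
1. PUSH -56 -> [1, -4, -56]
2. DROP -> [1, -4]
3. PUSH 26 -> [1, -4, 26]
4. PUSH 30 -> [1, -4, 26, 30]
5. PUSH -69 -> [1, -4, 26, 30, -69]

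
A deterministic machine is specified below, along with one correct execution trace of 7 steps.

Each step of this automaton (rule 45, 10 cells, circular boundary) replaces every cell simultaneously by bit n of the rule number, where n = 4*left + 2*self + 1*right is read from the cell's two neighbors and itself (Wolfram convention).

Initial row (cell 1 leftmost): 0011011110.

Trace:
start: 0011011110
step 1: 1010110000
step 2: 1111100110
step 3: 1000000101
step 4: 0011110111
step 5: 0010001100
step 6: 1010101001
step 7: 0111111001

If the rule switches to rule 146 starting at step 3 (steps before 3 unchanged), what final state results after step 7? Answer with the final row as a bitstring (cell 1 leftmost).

0000001001

(re-executing steps 3..7 under rule 146; state before step 3: 1111100110)
step 3: 0111011000
step 4: 1010000100
step 5: 0001001011
step 6: 1010110000
step 7: 0000001001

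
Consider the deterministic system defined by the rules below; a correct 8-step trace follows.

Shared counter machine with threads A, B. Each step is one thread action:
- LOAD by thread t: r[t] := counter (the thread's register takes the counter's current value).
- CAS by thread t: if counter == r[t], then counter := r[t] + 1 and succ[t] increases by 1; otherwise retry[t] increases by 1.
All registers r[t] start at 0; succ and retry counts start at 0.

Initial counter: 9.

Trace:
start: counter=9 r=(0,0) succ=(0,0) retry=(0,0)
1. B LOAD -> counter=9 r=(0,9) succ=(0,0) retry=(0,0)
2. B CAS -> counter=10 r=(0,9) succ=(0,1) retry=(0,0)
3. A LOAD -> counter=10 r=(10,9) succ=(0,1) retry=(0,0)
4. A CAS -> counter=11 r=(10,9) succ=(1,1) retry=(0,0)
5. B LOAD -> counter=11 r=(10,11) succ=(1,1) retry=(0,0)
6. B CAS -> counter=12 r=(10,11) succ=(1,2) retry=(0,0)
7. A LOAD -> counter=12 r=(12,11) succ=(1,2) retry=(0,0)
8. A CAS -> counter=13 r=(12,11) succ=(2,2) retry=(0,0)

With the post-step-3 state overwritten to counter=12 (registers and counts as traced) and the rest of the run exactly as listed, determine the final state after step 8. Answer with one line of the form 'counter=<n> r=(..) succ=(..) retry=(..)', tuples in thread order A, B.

counter=14 r=(13,12) succ=(1,2) retry=(1,0)

state after step 3 := counter=12 r=(10,9) succ=(0,1) retry=(0,0)
4. A CAS -> counter=12 r=(10,9) succ=(0,1) retry=(1,0)
5. B LOAD -> counter=12 r=(10,12) succ=(0,1) retry=(1,0)
6. B CAS -> counter=13 r=(10,12) succ=(0,2) retry=(1,0)
7. A LOAD -> counter=13 r=(13,12) succ=(0,2) retry=(1,0)
8. A CAS -> counter=14 r=(13,12) succ=(1,2) retry=(1,0)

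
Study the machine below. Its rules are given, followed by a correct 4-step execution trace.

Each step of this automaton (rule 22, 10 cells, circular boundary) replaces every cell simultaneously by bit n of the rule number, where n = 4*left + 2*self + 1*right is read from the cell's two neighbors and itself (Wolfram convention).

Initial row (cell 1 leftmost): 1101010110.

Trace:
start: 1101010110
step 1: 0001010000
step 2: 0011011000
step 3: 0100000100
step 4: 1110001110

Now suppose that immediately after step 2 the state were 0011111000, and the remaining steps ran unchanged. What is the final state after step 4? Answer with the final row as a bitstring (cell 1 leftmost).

state after step 2 := 0011111000
step 3: 0100000100
step 4: 1110001110

1110001110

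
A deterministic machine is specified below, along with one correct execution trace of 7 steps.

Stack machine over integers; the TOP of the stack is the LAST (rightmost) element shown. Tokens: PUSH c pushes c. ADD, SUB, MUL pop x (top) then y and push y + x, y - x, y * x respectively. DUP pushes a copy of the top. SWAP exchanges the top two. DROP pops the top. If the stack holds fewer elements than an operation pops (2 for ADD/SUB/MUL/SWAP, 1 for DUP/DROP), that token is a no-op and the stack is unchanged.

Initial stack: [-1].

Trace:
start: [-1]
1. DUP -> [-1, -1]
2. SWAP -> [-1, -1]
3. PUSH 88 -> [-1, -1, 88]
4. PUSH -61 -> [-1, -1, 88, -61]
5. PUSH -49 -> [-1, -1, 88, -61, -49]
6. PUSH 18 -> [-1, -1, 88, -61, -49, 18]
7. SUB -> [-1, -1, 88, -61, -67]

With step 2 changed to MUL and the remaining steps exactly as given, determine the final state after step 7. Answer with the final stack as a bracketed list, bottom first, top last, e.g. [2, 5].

[1, 88, -61, -67]

(re-executing from step 2 with the substitution; state before step 2: [-1, -1])
2. MUL -> [1]
3. PUSH 88 -> [1, 88]
4. PUSH -61 -> [1, 88, -61]
5. PUSH -49 -> [1, 88, -61, -49]
6. PUSH 18 -> [1, 88, -61, -49, 18]
7. SUB -> [1, 88, -61, -67]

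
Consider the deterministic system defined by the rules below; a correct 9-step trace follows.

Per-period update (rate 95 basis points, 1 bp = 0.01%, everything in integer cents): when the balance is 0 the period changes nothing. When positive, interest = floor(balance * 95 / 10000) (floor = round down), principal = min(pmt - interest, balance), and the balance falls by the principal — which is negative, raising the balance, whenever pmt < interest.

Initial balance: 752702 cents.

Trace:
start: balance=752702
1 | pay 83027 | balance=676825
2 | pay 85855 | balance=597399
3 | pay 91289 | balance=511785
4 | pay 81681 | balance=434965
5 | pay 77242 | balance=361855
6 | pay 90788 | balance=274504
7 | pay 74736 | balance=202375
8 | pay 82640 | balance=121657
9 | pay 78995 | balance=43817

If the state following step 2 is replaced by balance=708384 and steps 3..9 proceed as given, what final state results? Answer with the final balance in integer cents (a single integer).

state after step 2 := balance=708384
3 | pay 91289 | balance=623824
4 | pay 81681 | balance=548069
5 | pay 77242 | balance=476033
6 | pay 90788 | balance=389767
7 | pay 74736 | balance=318733
8 | pay 82640 | balance=239120
9 | pay 78995 | balance=162396

162396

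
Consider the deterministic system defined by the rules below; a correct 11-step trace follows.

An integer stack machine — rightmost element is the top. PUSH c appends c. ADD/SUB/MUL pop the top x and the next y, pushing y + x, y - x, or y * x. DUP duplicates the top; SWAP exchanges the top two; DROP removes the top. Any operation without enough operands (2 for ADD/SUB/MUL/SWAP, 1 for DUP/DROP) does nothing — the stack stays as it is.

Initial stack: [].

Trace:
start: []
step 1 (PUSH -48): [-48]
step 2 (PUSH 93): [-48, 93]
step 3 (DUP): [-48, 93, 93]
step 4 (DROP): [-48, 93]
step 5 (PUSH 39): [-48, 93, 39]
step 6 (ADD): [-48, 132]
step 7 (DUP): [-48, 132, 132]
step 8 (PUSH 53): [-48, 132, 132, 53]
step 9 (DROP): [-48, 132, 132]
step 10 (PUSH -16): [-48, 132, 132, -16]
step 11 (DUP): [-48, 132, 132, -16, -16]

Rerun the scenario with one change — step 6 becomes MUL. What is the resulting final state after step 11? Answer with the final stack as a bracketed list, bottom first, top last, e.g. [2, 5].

(re-executing from step 6 with the substitution; state before step 6: [-48, 93, 39])
step 6 (MUL): [-48, 3627]
step 7 (DUP): [-48, 3627, 3627]
step 8 (PUSH 53): [-48, 3627, 3627, 53]
step 9 (DROP): [-48, 3627, 3627]
step 10 (PUSH -16): [-48, 3627, 3627, -16]
step 11 (DUP): [-48, 3627, 3627, -16, -16]

[-48, 3627, 3627, -16, -16]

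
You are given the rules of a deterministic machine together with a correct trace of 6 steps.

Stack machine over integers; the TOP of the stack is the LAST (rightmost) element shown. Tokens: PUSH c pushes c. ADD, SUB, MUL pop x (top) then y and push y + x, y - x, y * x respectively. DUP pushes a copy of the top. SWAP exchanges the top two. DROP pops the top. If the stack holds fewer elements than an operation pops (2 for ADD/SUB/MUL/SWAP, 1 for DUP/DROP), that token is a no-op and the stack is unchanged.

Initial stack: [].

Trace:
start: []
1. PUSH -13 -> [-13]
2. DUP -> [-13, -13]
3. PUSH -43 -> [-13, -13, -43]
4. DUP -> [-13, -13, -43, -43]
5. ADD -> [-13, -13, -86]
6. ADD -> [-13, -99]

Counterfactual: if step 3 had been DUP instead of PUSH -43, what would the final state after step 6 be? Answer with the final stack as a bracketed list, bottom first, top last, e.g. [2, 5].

(re-executing from step 3 with the substitution; state before step 3: [-13, -13])
3. DUP -> [-13, -13, -13]
4. DUP -> [-13, -13, -13, -13]
5. ADD -> [-13, -13, -26]
6. ADD -> [-13, -39]

[-13, -39]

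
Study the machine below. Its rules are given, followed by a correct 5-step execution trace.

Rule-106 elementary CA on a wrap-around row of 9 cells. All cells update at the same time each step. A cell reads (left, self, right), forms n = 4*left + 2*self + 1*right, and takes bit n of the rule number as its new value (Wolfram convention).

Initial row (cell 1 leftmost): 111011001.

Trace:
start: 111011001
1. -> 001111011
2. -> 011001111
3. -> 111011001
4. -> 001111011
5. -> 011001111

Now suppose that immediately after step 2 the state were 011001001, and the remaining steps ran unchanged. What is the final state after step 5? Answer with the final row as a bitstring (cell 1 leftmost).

state after step 2 := 011001001
3. -> 111010010
4. -> 101100101
5. -> 111101011

111101011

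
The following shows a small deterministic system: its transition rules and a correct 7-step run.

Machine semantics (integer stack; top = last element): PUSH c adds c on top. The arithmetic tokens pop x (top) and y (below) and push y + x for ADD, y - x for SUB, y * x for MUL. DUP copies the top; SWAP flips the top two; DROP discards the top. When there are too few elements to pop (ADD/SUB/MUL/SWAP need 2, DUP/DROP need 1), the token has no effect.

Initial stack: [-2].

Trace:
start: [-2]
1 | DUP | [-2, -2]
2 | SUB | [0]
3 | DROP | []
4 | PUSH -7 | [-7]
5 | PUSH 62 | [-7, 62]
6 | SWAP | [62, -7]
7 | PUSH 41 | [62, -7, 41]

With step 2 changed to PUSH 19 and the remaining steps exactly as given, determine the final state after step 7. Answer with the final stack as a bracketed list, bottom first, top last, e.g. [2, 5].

[-2, -2, 62, -7, 41]

(re-executing from step 2 with the substitution; state before step 2: [-2, -2])
2 | PUSH 19 | [-2, -2, 19]
3 | DROP | [-2, -2]
4 | PUSH -7 | [-2, -2, -7]
5 | PUSH 62 | [-2, -2, -7, 62]
6 | SWAP | [-2, -2, 62, -7]
7 | PUSH 41 | [-2, -2, 62, -7, 41]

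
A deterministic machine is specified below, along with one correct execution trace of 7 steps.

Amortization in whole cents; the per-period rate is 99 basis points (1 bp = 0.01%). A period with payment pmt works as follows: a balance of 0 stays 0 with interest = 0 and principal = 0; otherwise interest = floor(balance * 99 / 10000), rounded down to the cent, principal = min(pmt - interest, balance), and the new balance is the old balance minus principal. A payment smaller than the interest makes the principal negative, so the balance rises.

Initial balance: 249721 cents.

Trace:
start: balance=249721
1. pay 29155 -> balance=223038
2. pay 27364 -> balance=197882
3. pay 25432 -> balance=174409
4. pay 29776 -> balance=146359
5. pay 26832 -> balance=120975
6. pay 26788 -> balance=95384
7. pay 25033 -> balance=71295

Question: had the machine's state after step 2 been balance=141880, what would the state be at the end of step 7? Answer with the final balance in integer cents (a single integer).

state after step 2 := balance=141880
3. pay 25432 -> balance=117852
4. pay 29776 -> balance=89242
5. pay 26832 -> balance=63293
6. pay 26788 -> balance=37131
7. pay 25033 -> balance=12465

12465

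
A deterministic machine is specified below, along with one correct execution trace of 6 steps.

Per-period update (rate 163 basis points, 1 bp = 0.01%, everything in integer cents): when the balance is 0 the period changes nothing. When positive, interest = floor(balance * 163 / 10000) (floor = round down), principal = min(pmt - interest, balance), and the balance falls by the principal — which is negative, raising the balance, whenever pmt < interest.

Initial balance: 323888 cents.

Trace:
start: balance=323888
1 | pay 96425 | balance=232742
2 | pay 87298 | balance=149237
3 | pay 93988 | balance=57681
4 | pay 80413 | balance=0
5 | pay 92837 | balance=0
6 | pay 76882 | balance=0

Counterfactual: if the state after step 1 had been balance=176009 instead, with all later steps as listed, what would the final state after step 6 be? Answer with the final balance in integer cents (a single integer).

0

state after step 1 := balance=176009
2 | pay 87298 | balance=91579
3 | pay 93988 | balance=0
4 | pay 80413 | balance=0
5 | pay 92837 | balance=0
6 | pay 76882 | balance=0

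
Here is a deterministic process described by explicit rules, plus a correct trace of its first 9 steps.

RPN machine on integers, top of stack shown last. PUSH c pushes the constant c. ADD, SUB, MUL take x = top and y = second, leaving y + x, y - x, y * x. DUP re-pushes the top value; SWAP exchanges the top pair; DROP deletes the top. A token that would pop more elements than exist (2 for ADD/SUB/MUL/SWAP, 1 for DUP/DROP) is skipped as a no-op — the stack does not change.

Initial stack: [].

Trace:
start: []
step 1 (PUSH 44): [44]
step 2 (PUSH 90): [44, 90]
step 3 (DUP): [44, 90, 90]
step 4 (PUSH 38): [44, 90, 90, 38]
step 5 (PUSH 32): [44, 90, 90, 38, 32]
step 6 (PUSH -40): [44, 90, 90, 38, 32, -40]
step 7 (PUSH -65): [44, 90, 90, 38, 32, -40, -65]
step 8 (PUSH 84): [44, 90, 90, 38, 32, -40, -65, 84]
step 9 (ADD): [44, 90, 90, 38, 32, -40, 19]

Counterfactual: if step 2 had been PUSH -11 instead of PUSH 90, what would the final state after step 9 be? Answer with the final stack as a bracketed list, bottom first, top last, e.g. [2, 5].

(re-executing from step 2 with the substitution; state before step 2: [44])
step 2 (PUSH -11): [44, -11]
step 3 (DUP): [44, -11, -11]
step 4 (PUSH 38): [44, -11, -11, 38]
step 5 (PUSH 32): [44, -11, -11, 38, 32]
step 6 (PUSH -40): [44, -11, -11, 38, 32, -40]
step 7 (PUSH -65): [44, -11, -11, 38, 32, -40, -65]
step 8 (PUSH 84): [44, -11, -11, 38, 32, -40, -65, 84]
step 9 (ADD): [44, -11, -11, 38, 32, -40, 19]

[44, -11, -11, 38, 32, -40, 19]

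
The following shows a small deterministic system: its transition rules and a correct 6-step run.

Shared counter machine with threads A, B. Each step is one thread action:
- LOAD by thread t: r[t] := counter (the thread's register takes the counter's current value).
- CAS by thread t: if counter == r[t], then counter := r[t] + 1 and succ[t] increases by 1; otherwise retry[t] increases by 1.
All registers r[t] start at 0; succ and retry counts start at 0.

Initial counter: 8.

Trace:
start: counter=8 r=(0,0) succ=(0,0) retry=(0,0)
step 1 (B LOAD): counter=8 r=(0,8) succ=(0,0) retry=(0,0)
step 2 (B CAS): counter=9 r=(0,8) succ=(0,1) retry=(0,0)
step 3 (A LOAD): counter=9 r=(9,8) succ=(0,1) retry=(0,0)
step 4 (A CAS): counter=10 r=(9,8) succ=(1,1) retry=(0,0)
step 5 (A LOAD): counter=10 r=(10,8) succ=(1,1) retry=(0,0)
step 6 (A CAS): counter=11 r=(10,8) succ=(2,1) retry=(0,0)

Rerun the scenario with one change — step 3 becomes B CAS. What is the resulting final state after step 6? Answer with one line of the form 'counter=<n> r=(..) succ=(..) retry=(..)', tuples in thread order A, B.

counter=10 r=(9,8) succ=(1,1) retry=(1,1)

(re-executing from step 3 with the substitution; state before step 3: counter=9 r=(0,8) succ=(0,1) retry=(0,0))
step 3 (B CAS): counter=9 r=(0,8) succ=(0,1) retry=(0,1)
step 4 (A CAS): counter=9 r=(0,8) succ=(0,1) retry=(1,1)
step 5 (A LOAD): counter=9 r=(9,8) succ=(0,1) retry=(1,1)
step 6 (A CAS): counter=10 r=(9,8) succ=(1,1) retry=(1,1)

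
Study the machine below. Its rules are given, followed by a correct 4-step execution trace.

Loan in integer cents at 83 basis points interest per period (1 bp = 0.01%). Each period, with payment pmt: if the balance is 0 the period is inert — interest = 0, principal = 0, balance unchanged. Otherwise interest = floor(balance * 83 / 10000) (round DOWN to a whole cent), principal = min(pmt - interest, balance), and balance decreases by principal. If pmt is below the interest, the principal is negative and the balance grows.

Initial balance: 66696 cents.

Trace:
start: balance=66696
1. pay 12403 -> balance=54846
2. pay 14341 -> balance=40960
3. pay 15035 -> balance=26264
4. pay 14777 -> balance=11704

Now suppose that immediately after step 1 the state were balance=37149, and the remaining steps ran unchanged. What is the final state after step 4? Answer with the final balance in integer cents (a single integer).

state after step 1 := balance=37149
2. pay 14341 -> balance=23116
3. pay 15035 -> balance=8272
4. pay 14777 -> balance=0

0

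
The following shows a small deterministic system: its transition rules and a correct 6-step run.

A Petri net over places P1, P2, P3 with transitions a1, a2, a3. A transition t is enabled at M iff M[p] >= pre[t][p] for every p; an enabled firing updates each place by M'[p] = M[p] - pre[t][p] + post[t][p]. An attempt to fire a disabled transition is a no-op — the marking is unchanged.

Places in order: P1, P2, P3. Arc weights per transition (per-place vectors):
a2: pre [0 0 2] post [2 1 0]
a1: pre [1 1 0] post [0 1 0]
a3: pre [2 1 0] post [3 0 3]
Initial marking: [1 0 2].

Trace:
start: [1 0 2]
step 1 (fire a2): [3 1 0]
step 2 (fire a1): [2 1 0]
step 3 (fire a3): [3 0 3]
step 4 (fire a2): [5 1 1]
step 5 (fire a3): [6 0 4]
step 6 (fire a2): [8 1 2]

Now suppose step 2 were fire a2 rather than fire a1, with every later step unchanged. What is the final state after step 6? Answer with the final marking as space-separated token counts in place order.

(re-executing from step 2 with the substitution; state before step 2: [3 1 0])
step 2 (fire a2): [3 1 0]
step 3 (fire a3): [4 0 3]
step 4 (fire a2): [6 1 1]
step 5 (fire a3): [7 0 4]
step 6 (fire a2): [9 1 2]

9 1 2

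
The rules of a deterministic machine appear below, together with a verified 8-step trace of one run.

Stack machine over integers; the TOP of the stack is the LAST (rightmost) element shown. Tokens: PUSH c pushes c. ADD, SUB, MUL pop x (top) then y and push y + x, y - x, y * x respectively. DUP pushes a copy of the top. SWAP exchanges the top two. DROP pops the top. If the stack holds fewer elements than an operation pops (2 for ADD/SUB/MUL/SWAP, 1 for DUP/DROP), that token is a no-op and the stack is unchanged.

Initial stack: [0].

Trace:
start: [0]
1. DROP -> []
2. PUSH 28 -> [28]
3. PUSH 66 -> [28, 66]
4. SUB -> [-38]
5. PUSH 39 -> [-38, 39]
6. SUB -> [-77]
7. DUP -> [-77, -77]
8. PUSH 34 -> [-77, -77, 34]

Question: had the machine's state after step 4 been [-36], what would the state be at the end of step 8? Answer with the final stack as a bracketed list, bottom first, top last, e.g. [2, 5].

[-75, -75, 34]

state after step 4 := [-36]
5. PUSH 39 -> [-36, 39]
6. SUB -> [-75]
7. DUP -> [-75, -75]
8. PUSH 34 -> [-75, -75, 34]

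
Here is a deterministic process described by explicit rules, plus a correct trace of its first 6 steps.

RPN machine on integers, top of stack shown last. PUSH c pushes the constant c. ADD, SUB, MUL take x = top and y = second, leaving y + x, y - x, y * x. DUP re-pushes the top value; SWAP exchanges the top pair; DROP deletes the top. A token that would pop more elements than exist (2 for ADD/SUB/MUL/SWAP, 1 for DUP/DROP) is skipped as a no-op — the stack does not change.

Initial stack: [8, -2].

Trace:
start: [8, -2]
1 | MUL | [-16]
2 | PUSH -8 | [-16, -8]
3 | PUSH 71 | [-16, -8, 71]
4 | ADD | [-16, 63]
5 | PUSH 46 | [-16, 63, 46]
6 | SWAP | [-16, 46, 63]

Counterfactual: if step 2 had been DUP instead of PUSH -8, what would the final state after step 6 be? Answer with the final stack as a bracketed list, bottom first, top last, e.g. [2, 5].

[-16, 46, 55]

(re-executing from step 2 with the substitution; state before step 2: [-16])
2 | DUP | [-16, -16]
3 | PUSH 71 | [-16, -16, 71]
4 | ADD | [-16, 55]
5 | PUSH 46 | [-16, 55, 46]
6 | SWAP | [-16, 46, 55]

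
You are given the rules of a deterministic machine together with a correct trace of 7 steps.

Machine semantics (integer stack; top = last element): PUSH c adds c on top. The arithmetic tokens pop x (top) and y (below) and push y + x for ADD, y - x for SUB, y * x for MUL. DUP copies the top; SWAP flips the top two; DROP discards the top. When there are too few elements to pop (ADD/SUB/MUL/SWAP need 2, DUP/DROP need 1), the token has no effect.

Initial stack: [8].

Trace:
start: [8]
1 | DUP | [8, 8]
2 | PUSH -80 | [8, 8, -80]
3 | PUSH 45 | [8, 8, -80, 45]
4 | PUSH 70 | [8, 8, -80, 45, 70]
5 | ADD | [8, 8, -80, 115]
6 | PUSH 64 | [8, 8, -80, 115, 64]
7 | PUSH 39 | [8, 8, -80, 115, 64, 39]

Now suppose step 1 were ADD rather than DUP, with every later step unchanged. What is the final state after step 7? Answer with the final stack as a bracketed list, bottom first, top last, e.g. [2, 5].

(re-executing from step 1 with the substitution; state before step 1: [8])
1 | ADD | [8]
2 | PUSH -80 | [8, -80]
3 | PUSH 45 | [8, -80, 45]
4 | PUSH 70 | [8, -80, 45, 70]
5 | ADD | [8, -80, 115]
6 | PUSH 64 | [8, -80, 115, 64]
7 | PUSH 39 | [8, -80, 115, 64, 39]

[8, -80, 115, 64, 39]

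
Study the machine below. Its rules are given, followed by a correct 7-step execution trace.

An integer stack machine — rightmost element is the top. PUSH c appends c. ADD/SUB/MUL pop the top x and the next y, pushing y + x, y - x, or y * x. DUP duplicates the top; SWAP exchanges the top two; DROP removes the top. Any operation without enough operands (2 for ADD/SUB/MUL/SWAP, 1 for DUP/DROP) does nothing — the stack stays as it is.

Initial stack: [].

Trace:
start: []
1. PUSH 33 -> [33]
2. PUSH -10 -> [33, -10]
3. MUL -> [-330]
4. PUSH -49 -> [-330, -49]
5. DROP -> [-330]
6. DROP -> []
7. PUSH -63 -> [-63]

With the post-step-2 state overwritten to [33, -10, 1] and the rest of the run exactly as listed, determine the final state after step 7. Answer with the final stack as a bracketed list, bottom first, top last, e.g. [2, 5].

state after step 2 := [33, -10, 1]
3. MUL -> [33, -10]
4. PUSH -49 -> [33, -10, -49]
5. DROP -> [33, -10]
6. DROP -> [33]
7. PUSH -63 -> [33, -63]

[33, -63]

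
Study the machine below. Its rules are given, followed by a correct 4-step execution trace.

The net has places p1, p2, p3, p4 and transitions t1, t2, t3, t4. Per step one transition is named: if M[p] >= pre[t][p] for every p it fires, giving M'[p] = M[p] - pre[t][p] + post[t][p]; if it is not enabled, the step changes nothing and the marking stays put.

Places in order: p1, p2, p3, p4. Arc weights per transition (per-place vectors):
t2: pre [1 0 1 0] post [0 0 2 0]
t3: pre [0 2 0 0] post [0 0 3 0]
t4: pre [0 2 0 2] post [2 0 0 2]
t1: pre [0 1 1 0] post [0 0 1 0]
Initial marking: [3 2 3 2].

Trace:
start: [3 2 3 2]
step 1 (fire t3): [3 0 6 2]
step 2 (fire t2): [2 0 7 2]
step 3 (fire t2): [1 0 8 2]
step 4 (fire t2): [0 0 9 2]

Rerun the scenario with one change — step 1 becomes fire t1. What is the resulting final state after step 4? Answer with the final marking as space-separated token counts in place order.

(re-executing from step 1 with the substitution; state before step 1: [3 2 3 2])
step 1 (fire t1): [3 1 3 2]
step 2 (fire t2): [2 1 4 2]
step 3 (fire t2): [1 1 5 2]
step 4 (fire t2): [0 1 6 2]

0 1 6 2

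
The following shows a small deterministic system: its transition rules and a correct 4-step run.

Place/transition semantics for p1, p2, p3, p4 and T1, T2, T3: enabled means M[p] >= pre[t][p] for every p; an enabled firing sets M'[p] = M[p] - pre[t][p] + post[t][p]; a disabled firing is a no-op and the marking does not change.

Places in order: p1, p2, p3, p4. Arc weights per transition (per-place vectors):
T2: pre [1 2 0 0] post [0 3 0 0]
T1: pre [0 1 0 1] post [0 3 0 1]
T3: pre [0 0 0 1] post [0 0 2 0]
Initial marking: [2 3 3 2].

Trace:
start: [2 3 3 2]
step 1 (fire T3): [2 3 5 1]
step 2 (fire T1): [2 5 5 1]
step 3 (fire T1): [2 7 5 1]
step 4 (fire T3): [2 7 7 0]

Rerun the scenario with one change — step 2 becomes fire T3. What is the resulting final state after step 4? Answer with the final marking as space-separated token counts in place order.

2 3 7 0

(re-executing from step 2 with the substitution; state before step 2: [2 3 5 1])
step 2 (fire T3): [2 3 7 0]
step 3 (fire T1): [2 3 7 0]
step 4 (fire T3): [2 3 7 0]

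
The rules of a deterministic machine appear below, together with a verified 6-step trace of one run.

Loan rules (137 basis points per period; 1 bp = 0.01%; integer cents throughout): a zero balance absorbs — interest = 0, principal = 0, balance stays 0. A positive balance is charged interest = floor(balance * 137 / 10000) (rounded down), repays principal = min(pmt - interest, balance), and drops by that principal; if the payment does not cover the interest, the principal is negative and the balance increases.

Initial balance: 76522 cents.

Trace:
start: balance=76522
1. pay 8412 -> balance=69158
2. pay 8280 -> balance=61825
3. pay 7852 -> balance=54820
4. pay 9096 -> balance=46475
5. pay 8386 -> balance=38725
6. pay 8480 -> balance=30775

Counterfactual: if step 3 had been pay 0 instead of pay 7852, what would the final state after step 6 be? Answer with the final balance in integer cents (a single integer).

(re-executing from step 3 with the substitution; state before step 3: balance=61825)
3. pay 0 -> balance=62672
4. pay 9096 -> balance=54434
5. pay 8386 -> balance=46793
6. pay 8480 -> balance=38954

38954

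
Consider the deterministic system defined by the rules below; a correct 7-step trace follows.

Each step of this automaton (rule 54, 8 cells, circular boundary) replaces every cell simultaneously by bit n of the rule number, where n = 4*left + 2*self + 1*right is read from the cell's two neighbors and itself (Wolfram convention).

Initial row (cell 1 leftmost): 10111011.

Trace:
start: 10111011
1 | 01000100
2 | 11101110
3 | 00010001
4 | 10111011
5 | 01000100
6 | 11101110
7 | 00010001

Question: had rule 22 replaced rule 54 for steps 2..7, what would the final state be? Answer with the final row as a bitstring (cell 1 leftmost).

00000000

(re-executing steps 2..7 under rule 22; state before step 2: 01000100)
2 | 11101110
3 | 00000000
4 | 00000000
5 | 00000000
6 | 00000000
7 | 00000000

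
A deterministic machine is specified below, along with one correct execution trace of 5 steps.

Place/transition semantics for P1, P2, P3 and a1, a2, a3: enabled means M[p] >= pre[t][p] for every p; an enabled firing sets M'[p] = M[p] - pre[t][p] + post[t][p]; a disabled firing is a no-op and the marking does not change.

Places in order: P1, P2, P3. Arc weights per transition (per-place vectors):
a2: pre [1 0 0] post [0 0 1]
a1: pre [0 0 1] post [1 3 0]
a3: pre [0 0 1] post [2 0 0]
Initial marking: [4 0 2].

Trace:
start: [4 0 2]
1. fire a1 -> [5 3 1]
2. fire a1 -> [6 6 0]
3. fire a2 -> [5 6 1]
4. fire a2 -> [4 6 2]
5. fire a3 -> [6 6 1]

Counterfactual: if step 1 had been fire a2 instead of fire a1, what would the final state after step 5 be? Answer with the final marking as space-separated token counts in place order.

4 3 3

(re-executing from step 1 with the substitution; state before step 1: [4 0 2])
1. fire a2 -> [3 0 3]
2. fire a1 -> [4 3 2]
3. fire a2 -> [3 3 3]
4. fire a2 -> [2 3 4]
5. fire a3 -> [4 3 3]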